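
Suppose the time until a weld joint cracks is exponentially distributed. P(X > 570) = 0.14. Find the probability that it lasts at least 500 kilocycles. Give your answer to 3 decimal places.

0.178

e^(−λ·570) = 0.14 ⇒ λ = −ln(0.14)/570 = 0.00344932.
P(X > 500) = e^(−0.00344932·500) = e^(−1.7247) ≈ 0.178.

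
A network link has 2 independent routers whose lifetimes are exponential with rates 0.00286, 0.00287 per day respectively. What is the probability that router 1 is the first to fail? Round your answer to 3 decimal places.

The time to first failure is exponential with rate Σλ = 0.00286 + 0.00287 = 0.00573.
P(router 1 first) = λ_1/Σλ = 0.00286/0.00573 ≈ 0.499.

0.499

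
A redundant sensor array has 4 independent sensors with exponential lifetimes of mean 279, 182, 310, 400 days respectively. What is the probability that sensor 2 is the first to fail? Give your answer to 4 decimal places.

0.3711

Rates: λ_i = 1/mean_i → 0.00358423, 0.00549451, 0.00322581, 0.0025; Σλ = 0.0148045.
P(sensor 2 first) = λ_2/Σλ = 0.00549451/0.0148045 ≈ 0.3711.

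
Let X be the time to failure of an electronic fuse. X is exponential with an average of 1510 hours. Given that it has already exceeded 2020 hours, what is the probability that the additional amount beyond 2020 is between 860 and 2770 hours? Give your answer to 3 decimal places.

The rate is λ = 1/1510 = 0.000662252 per hour.
Memoryless: the residual past 2020 is again Exp(λ).
P(860 < residual < 2770) = e^(−λ·860) − e^(−λ·2770) = 0.56579 − 0.15970 ≈ 0.406.

0.406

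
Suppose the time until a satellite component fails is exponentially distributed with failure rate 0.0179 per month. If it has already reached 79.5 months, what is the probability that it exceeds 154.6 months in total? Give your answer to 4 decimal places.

By the memoryless property, P(X > 79.5+75.1 | X > 79.5) = P(X > 75.1).
P(X > 75.1) = e^(−1.3443) ≈ 0.2607.

0.2607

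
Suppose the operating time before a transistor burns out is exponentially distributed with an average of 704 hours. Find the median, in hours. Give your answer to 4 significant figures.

The rate is λ = 1/704 = 0.00142045 per hour.
Set 1 − e^(−λt) = 0.5, so t = −ln(0.5)/λ = 0.69315/0.00142045 ≈ 487.976 hours.

488.0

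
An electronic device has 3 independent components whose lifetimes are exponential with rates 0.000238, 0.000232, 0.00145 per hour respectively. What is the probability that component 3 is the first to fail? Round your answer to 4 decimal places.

0.7552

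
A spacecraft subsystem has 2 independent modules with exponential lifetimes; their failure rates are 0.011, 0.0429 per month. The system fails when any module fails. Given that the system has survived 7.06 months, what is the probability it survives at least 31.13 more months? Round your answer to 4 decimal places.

0.1868

Time to first failure ~ Exp(Σλ) with Σλ = 0.0539.
By memorylessness, P(T > 7.06+31.13 | T > 7.06) = P(T > 31.13) = e^(−0.0539·31.13) ≈ 0.1868.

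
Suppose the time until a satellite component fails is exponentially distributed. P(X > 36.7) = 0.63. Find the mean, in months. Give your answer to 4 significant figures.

79.43

e^(−λ·36.7) = 0.63 ⇒ λ = −ln(0.63)/36.7 = 0.0125895.
Mean = 1/λ = 79.4311 months.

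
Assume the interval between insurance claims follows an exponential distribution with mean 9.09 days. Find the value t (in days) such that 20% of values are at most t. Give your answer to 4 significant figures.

The rate is λ = 1/9.09 = 0.110011 per day.
Set 1 − e^(−λt) = 0.2, so t = −ln(0.8)/λ = 0.22314/0.110011 ≈ 2.02837 days.

2.028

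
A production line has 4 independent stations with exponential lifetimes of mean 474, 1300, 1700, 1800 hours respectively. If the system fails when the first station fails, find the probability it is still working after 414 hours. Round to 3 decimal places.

0.189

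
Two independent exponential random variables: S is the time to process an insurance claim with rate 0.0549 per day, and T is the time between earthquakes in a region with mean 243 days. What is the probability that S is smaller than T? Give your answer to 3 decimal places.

0.930

λ_1 = 0.0549, λ_2 = 1/243 = 0.00411523.
For independent exponentials, P(S < T) = λ_1/(λ_1+λ_2) = 0.0549/0.0590152 ≈ 0.930.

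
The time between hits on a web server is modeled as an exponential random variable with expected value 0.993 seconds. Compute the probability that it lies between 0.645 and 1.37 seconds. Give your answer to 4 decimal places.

0.2706

The rate is λ = 1/0.993 = 1.00705 per second.
P(0.645 < X < 1.37) = e^(−λ·0.645) − e^(−λ·1.37) = 0.52228 − 0.25166 ≈ 0.2706.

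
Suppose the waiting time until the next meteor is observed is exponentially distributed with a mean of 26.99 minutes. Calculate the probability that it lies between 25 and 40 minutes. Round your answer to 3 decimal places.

0.169

The rate is λ = 1/26.99 = 0.0370508 per minute.
P(25 < X < 40) = e^(−λ·25) − e^(−λ·40) = 0.39603 − 0.22718 ≈ 0.169.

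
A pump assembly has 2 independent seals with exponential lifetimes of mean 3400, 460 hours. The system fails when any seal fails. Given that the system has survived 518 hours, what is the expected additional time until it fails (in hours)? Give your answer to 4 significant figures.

405.2

First-failure rate Σλ = 1/3400 + 1/460 = 0.00246803.
By memorylessness the expected residual is 1/Σλ = 405.181 hours, regardless of the 518 already elapsed.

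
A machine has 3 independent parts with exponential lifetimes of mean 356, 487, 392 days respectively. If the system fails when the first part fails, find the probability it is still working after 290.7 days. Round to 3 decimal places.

The first failure time is exponential with rate Σλ_i = 1/356 + 1/487 + 1/392 = 0.0074134 per day.
P(min > 290.7) = e^(−0.0074134·290.7) = e^(−2.1551) ≈ 0.116.

0.116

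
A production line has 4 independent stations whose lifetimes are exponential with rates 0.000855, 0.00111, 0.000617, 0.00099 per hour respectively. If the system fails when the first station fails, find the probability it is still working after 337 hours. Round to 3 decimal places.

0.300

The time to first failure is exponential with rate Σλ = 0.000855 + 0.00111 + 0.000617 + 0.00099 = 0.003572.
P(min > 337) = e^(−0.003572·337) = e^(−1.2038) ≈ 0.300.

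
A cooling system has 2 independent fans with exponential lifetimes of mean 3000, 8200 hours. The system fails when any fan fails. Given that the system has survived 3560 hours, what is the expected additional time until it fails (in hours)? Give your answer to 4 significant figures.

2196

First-failure rate Σλ = 1/3000 + 1/8200 = 0.000455285.
By memorylessness the expected residual is 1/Σλ = 2196.43 hours, regardless of the 3560 already elapsed.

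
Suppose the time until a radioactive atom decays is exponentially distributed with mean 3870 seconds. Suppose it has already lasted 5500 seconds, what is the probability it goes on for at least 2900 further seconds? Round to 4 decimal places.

0.4727

The rate is λ = 1/3870 = 0.000258398 per second.
P(X > s+t | X > s) = e^(−λ(s+t))/e^(−λs) = e^(−λt), independent of s = 5500.
P(X > 2900) = e^(−0.74935) ≈ 0.4727.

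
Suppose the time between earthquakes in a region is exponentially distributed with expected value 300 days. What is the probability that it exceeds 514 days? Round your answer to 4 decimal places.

0.1803

The rate is λ = 1/300 = 0.00333333 per day.
P(X > 514) = e^(−λ·514) = e^(−1.7133) ≈ 0.1803.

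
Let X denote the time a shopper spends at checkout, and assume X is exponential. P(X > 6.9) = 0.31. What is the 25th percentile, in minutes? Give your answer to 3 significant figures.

1.69

e^(−λ·6.9) = 0.31 ⇒ λ = −ln(0.31)/6.9 = 0.169737.
25th percentile: 1 − e^(−λt) = 0.25, t = −ln(0.75)/λ = 1.69487 minutes.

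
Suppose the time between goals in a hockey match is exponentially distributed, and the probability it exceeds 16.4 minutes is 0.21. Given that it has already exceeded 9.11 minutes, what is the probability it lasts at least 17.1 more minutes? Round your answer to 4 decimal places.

0.1965

From e^(−λ·16.4) = 0.21, λ = −ln(0.21)/16.4 = 0.0951614.
Memoryless: P(X > 9.11+17.1 | X > 9.11) = P(X > 17.1) = e^(−0.0951614·17.1) ≈ 0.1965.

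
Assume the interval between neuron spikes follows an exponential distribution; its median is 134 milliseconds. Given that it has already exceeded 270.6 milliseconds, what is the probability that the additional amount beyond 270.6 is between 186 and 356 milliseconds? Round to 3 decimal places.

0.223

For an exponential, median = ln(2)/λ, so λ = ln 2 / 134 = 0.00517274 per millisecond.
Memoryless: the residual past 270.6 is again Exp(λ).
P(186 < residual < 356) = e^(−λ·186) − e^(−λ·356) = 0.38208 − 0.15858 ≈ 0.223.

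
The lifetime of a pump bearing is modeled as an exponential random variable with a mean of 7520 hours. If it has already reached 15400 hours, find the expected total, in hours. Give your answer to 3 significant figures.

22900

The rate is λ = 1/7520 = 0.000132979 per hour.
By memorylessness, E[X | X > 15400] = 15400 + 1/λ = 15400 + 7520 = 22920 hours.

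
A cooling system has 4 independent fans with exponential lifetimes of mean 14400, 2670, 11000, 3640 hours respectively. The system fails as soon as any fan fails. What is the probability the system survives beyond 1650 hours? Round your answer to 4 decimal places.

The first failure time is exponential with rate Σλ_i = 1/14400 + 1/2670 + 1/11000 + 1/3640 = 0.000809611 per hour.
P(min > 1650) = e^(−0.000809611·1650) = e^(−1.3359) ≈ 0.2629.

0.2629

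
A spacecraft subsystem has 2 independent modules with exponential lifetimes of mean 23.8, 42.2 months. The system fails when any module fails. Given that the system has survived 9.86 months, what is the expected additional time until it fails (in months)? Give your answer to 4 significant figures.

15.22

First-failure rate Σλ = 1/23.8 + 1/42.2 = 0.0657135.
By memorylessness the expected residual is 1/Σλ = 15.2176 months, regardless of the 9.86 already elapsed.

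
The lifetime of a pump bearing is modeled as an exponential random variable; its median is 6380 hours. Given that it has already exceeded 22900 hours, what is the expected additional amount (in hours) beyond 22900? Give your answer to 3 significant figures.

9200

For an exponential, median = ln(2)/λ, so λ = ln 2 / 6380 = 0.000108644 per hour.
By memorylessness, the remaining amount past any threshold is again Exp(λ) with mean 1/λ = 9204.39 hours.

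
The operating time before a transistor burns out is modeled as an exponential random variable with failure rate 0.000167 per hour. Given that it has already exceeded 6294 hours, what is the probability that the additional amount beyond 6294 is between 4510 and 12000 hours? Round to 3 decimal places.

Memoryless: the residual past 6294 is again Exp(λ).
P(4510 < residual < 12000) = e^(−λ·4510) − e^(−λ·12000) = 0.47087 − 0.13480 ≈ 0.336.

0.336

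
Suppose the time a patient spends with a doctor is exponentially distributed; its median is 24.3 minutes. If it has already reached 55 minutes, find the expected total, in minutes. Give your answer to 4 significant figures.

90.06

For an exponential, median = ln(2)/λ, so λ = ln 2 / 24.3 = 0.0285246 per minute.
By memorylessness, E[X | X > 55] = 55 + 1/λ = 55 + 35.0575 = 90.0575 minutes.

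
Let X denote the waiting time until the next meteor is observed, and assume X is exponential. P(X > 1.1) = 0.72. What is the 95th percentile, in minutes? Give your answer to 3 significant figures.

10.0

e^(−λ·1.1) = 0.72 ⇒ λ = −ln(0.72)/1.1 = 0.29864.
95th percentile: 1 − e^(−λt) = 0.95, t = −ln(0.05)/λ = 10.0312 minutes.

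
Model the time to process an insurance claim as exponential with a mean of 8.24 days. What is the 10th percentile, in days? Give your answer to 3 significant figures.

0.868

The rate is λ = 1/8.24 = 0.121359 per day.
Set 1 − e^(−λt) = 0.1, so t = −ln(0.9)/λ = 0.10536/0.121359 ≈ 0.868171 days.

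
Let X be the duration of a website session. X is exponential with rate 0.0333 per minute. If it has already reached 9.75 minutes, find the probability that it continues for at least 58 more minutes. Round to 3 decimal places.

The exponential is memoryless, so the remaining time is again Exp(λ): the condition X > 9.75 is irrelevant.
P(X > 58) = e^(−1.9314) ≈ 0.145.

0.145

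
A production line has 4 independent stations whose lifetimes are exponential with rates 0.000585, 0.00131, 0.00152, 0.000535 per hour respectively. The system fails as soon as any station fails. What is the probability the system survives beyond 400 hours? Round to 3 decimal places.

0.206

The time to first failure is exponential with rate Σλ = 0.000585 + 0.00131 + 0.00152 + 0.000535 = 0.00395.
P(min > 400) = e^(−0.00395·400) = e^(−1.58) ≈ 0.206.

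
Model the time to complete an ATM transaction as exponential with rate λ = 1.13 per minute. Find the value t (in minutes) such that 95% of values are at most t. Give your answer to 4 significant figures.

Set 1 − e^(−λt) = 0.95, so t = −ln(0.05)/λ = 2.9957/1.13 ≈ 2.65109 minutes.

2.651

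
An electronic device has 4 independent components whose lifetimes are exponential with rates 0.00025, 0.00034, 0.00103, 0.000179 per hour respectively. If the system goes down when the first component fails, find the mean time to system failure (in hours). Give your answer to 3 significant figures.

The time to first failure is exponential with rate Σλ = 0.00025 + 0.00034 + 0.00103 + 0.000179 = 0.001799.
E[min] = 1/Σλ = 1/0.001799 = 555.864 hours.

556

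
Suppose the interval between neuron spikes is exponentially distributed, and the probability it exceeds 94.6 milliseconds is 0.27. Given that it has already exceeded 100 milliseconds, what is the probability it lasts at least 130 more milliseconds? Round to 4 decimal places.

0.1654

From e^(−λ·94.6) = 0.27, λ = −ln(0.27)/94.6 = 0.0138407.
Memoryless: P(X > 100+130 | X > 100) = P(X > 130) = e^(−0.0138407·130) ≈ 0.1654.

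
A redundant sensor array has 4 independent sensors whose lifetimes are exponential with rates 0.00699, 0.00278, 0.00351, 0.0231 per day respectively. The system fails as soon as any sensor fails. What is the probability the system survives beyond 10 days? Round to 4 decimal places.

The time to first failure is exponential with rate Σλ = 0.00699 + 0.00278 + 0.00351 + 0.0231 = 0.03638.
P(min > 10) = e^(−0.03638·10) = e^(−0.3638) ≈ 0.6950.

0.6950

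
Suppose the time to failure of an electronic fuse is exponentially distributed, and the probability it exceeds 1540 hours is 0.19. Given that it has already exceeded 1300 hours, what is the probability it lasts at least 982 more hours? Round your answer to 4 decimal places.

0.3468

From e^(−λ·1540) = 0.19, λ = −ln(0.19)/1540 = 0.0010784.
Memoryless: P(X > 1300+982 | X > 1300) = P(X > 982) = e^(−0.0010784·982) ≈ 0.3468.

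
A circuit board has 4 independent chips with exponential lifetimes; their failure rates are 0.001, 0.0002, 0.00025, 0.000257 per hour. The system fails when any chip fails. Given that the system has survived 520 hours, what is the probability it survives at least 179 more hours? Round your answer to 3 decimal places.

Time to first failure ~ Exp(Σλ) with Σλ = 0.001707.
By memorylessness, P(T > 520+179 | T > 520) = P(T > 179) = e^(−0.001707·179) ≈ 0.737.

0.737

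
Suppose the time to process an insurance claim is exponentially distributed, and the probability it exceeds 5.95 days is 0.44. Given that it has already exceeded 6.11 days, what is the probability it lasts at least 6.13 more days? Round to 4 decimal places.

From e^(−λ·5.95) = 0.44, λ = −ln(0.44)/5.95 = 0.13798.
Memoryless: P(X > 6.11+6.13 | X > 6.11) = P(X > 6.13) = e^(−0.13798·6.13) ≈ 0.4292.

0.4292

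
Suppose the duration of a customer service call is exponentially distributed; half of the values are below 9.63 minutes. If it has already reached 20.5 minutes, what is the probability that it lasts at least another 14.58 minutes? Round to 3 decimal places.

For an exponential, median = ln(2)/λ, so λ = ln 2 / 9.63 = 0.0719779 per minute.
P(X > s+t | X > s) = e^(−λ(s+t))/e^(−λs) = e^(−λt), independent of s = 20.5.
P(X > 14.58) = e^(−1.0494) ≈ 0.350.

0.350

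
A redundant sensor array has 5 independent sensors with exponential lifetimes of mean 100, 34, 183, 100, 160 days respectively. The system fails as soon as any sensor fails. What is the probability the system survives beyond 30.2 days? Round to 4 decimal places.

0.1579

The first failure time is exponential with rate Σλ_i = 1/100 + 1/34 + 1/183 + 1/100 + 1/160 = 0.0611262 per day.
P(min > 30.2) = e^(−0.0611262·30.2) = e^(−1.846) ≈ 0.1579.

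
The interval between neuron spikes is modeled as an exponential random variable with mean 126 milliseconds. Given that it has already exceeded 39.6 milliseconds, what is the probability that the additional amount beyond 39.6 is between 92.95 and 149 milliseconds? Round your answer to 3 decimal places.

The rate is λ = 1/126 = 0.00793651 per millisecond.
Memoryless: the residual past 39.6 is again Exp(λ).
P(92.95 < residual < 149) = e^(−λ·92.95) − e^(−λ·149) = 0.47821 − 0.30650 ≈ 0.172.

0.172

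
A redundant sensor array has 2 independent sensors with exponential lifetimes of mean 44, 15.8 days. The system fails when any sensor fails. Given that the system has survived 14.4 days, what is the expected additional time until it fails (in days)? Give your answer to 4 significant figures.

11.63

First-failure rate Σλ = 1/44 + 1/15.8 = 0.0860184.
By memorylessness the expected residual is 1/Σλ = 11.6254 days, regardless of the 14.4 already elapsed.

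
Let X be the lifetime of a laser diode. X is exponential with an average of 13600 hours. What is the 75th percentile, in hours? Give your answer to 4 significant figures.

18850

The rate is λ = 1/13600 = 0.0000735294 per hour.
Set 1 − e^(−λt) = 0.75, so t = −ln(0.25)/λ = 1.3863/0.0000735294 ≈ 18853.6 hours.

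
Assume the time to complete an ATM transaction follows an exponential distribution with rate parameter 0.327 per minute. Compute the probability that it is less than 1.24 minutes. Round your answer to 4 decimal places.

P(X ≤ 1.24) = 1 − e^(−λ·1.24) = 1 − e^(−0.40548) ≈ 0.3333.

0.3333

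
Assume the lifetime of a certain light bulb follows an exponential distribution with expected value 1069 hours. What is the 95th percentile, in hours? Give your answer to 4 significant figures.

3202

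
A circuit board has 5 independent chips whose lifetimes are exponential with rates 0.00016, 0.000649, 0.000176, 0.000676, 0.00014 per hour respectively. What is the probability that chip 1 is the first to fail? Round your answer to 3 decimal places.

0.089

The time to first failure is exponential with rate Σλ = 0.00016 + 0.000649 + 0.000176 + 0.000676 + 0.00014 = 0.001801.
P(chip 1 first) = λ_1/Σλ = 0.00016/0.001801 ≈ 0.089.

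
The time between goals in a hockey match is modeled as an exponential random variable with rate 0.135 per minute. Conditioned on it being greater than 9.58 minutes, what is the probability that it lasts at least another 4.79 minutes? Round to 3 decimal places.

0.524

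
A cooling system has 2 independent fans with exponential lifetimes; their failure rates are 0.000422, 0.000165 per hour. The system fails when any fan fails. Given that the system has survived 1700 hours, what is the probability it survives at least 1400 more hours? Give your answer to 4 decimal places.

0.4396

Time to first failure ~ Exp(Σλ) with Σλ = 0.000587.
By memorylessness, P(T > 1700+1400 | T > 1700) = P(T > 1400) = e^(−0.000587·1400) ≈ 0.4396.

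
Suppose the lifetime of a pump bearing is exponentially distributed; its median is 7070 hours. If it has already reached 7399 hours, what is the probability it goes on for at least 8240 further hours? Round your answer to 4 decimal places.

For an exponential, median = ln(2)/λ, so λ = ln 2 / 7070 = 0.0000980406 per hour.
By the memoryless property, P(X > 7399+8240 | X > 7399) = P(X > 8240).
P(X > 8240) = e^(−0.80785) ≈ 0.4458.

0.4458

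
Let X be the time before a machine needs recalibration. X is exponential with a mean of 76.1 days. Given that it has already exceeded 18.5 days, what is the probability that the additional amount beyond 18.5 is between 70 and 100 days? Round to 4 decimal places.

0.1299

The rate is λ = 1/76.1 = 0.0131406 per day.
Memoryless: the residual past 18.5 is again Exp(λ).
P(70 < residual < 100) = e^(−λ·70) − e^(−λ·100) = 0.39858 − 0.26873 ≈ 0.1299.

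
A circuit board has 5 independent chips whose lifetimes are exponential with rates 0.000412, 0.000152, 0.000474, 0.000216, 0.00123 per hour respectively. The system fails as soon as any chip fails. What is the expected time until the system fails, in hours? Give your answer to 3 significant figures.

The time to first failure is exponential with rate Σλ = 0.000412 + 0.000152 + 0.000474 + 0.000216 + 0.00123 = 0.002484.
E[min] = 1/Σλ = 1/0.002484 = 402.576 hours.

403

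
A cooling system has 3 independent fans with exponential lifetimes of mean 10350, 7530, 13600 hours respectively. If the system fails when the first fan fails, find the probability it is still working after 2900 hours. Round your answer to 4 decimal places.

The first failure time is exponential with rate Σλ_i = 1/10350 + 1/7530 + 1/13600 = 0.00030295 per hour.
P(min > 2900) = e^(−0.00030295·2900) = e^(−0.87855) ≈ 0.4154.

0.4154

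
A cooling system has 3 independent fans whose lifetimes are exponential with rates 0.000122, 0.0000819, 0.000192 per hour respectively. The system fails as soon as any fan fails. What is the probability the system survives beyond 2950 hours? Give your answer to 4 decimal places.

0.3110

The time to first failure is exponential with rate Σλ = 0.000122 + 0.0000819 + 0.000192 = 0.0003959.
P(min > 2950) = e^(−0.0003959·2950) = e^(−1.1679) ≈ 0.3110.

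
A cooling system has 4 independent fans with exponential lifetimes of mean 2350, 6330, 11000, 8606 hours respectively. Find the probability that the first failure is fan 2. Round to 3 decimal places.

Rates: λ_i = 1/mean_i → 0.000425532, 0.000157978, 0.0000909091, 0.000116198; Σλ = 0.000790617.
P(fan 2 first) = λ_2/Σλ = 0.000157978/0.000790617 ≈ 0.200.

0.200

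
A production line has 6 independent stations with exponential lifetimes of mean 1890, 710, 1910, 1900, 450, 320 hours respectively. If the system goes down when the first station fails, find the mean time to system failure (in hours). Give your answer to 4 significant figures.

The first failure time is exponential with rate Σλ_i = 1/1890 + 1/710 + 1/1910 + 1/1900 + 1/450 + 1/320 = 0.00833465 per hour.
E[min] = 1/Σλ = 1/0.00833465 = 119.981 hours.

120.0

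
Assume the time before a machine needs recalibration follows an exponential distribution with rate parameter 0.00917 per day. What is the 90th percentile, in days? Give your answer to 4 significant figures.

251.1

Set 1 − e^(−λt) = 0.9, so t = −ln(0.1)/λ = 2.3026/0.00917 ≈ 251.1 days.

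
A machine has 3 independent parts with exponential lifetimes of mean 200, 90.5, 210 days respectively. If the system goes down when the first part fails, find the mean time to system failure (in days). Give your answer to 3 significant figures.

The first failure time is exponential with rate Σλ_i = 1/200 + 1/90.5 + 1/210 = 0.0208116 per day.
E[min] = 1/Σλ = 1/0.0208116 = 48.0501 days.

48.1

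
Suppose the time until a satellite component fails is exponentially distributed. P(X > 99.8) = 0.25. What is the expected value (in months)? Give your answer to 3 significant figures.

72.0

e^(−λ·99.8) = 0.25 ⇒ λ = −ln(0.25)/99.8 = 0.0138907.
Mean = 1/λ = 71.9905 months.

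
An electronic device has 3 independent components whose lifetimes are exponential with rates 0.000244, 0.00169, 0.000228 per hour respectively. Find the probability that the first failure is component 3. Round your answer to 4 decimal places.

0.1055

The time to first failure is exponential with rate Σλ = 0.000244 + 0.00169 + 0.000228 = 0.002162.
P(component 3 first) = λ_3/Σλ = 0.000228/0.002162 ≈ 0.1055.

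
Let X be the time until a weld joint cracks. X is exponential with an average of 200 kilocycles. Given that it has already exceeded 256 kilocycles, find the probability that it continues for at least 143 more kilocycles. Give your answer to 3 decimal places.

0.489

The rate is λ = 1/200 = 0.005 per kilocycle.
P(X > s+t | X > s) = e^(−λ(s+t))/e^(−λs) = e^(−λt), independent of s = 256.
P(X > 143) = e^(−0.715) ≈ 0.489.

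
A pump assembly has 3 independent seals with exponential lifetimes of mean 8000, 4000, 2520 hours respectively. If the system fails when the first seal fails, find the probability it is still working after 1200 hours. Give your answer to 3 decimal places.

0.396

The first failure time is exponential with rate Σλ_i = 1/8000 + 1/4000 + 1/2520 = 0.000771825 per hour.
P(min > 1200) = e^(−0.000771825·1200) = e^(−0.92619) ≈ 0.396.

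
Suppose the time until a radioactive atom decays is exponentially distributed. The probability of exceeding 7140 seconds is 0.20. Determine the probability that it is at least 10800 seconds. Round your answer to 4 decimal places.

e^(−λ·7140) = 0.20 ⇒ λ = −ln(0.20)/7140 = 0.000225411.
P(X > 10800) = e^(−0.000225411·10800) = e^(−2.4344) ≈ 0.0876.

0.0876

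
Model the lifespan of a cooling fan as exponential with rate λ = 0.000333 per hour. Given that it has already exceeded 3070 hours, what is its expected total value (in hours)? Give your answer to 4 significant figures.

6073

By memorylessness, E[X | X > 3070] = 3070 + 1/λ = 3070 + 3003 = 6073 hours.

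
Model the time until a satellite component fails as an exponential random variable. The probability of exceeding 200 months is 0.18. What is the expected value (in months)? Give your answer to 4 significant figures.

e^(−λ·200) = 0.18 ⇒ λ = −ln(0.18)/200 = 0.00857399.
Mean = 1/λ = 116.632 months.

116.6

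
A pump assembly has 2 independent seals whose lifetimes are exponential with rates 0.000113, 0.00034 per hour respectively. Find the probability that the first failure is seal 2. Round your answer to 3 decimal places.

0.751

The time to first failure is exponential with rate Σλ = 0.000113 + 0.00034 = 0.000453.
P(seal 2 first) = λ_2/Σλ = 0.00034/0.000453 ≈ 0.751.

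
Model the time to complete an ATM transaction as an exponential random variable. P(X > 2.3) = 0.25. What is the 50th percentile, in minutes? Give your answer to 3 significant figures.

e^(−λ·2.3) = 0.25 ⇒ λ = −ln(0.25)/2.3 = 0.602737.
50th percentile: 1 − e^(−λt) = 0.5, t = −ln(0.5)/λ = 1.15 minutes.

1.15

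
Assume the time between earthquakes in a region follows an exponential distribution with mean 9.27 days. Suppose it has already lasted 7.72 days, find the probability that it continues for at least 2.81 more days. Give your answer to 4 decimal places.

The rate is λ = 1/9.27 = 0.107875 per day.
The exponential is memoryless, so the remaining time is again Exp(λ): the condition X > 7.72 is irrelevant.
P(X > 2.81) = e^(−0.30313) ≈ 0.7385.

0.7385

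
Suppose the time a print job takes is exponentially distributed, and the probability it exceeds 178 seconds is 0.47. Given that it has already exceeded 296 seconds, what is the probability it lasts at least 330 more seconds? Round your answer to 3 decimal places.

From e^(−λ·178) = 0.47, λ = −ln(0.47)/178 = 0.0042417.
Memoryless: P(X > 296+330 | X > 296) = P(X > 330) = e^(−0.0042417·330) ≈ 0.247.

0.247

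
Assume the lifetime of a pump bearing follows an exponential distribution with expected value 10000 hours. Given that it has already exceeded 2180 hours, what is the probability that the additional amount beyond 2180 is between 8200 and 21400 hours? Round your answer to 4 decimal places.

0.3228

The rate is λ = 1/10000 = 0.0001 per hour.
Memoryless: the residual past 2180 is again Exp(λ).
P(8200 < residual < 21400) = e^(−λ·8200) − e^(−λ·21400) = 0.44043 − 0.11765 ≈ 0.3228.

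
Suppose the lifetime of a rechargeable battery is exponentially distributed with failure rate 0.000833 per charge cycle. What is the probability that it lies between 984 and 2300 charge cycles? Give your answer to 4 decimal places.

P(984 < X < 2300) = e^(−λ·984) − e^(−λ·2300) = 0.44058 − 0.14721 ≈ 0.2934.

0.2934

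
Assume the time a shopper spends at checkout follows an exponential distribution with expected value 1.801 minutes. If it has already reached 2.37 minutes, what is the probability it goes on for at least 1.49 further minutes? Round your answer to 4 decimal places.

The rate is λ = 1/1.801 = 0.555247 per minute.
By the memoryless property, P(X > 2.37+1.49 | X > 2.37) = P(X > 1.49).
P(X > 1.49) = e^(−0.82732) ≈ 0.4372.

0.4372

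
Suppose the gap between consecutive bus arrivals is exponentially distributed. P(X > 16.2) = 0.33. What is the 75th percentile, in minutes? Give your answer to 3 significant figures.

20.3

e^(−λ·16.2) = 0.33 ⇒ λ = −ln(0.33)/16.2 = 0.068436.
75th percentile: 1 − e^(−λt) = 0.75, t = −ln(0.25)/λ = 20.2568 minutes.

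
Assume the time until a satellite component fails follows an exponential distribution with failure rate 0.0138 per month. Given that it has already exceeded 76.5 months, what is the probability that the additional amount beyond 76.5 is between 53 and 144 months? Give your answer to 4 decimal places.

0.3442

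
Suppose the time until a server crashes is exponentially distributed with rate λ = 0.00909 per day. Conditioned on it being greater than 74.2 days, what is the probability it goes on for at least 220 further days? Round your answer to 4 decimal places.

0.1354

By the memoryless property, P(X > 74.2+220 | X > 74.2) = P(X > 220).
P(X > 220) = e^(−1.9998) ≈ 0.1354.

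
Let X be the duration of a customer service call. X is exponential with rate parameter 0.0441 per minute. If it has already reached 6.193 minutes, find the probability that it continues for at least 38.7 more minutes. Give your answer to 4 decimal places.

By the memoryless property, P(X > 6.193+38.7 | X > 6.193) = P(X > 38.7).
P(X > 38.7) = e^(−1.7067) ≈ 0.1815.

0.1815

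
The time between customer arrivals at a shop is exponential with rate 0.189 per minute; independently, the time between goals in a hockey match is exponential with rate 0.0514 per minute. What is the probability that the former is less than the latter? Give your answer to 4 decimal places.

0.7862

λ_1 = 0.189, λ_2 = 0.0514.
For independent exponentials, P(the former < the latter) = λ_1/(λ_1+λ_2) = 0.189/0.2404 ≈ 0.7862.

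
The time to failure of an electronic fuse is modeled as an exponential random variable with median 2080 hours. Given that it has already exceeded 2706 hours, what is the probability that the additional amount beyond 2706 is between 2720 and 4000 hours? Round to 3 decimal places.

0.140

For an exponential, median = ln(2)/λ, so λ = ln 2 / 2080 = 0.000333244 per hour.
Memoryless: the residual past 2706 is again Exp(λ).
P(2720 < residual < 4000) = e^(−λ·2720) − e^(−λ·4000) = 0.40397 − 0.26369 ≈ 0.140.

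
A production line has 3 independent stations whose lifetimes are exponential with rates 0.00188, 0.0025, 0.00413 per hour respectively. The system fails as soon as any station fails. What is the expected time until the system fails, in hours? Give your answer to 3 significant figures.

118

The time to first failure is exponential with rate Σλ = 0.00188 + 0.0025 + 0.00413 = 0.00851.
E[min] = 1/Σλ = 1/0.00851 = 117.509 hours.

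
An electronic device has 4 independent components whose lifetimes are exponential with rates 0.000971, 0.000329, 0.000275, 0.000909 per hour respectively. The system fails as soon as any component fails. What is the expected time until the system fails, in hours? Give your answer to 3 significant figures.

The time to first failure is exponential with rate Σλ = 0.000971 + 0.000329 + 0.000275 + 0.000909 = 0.002484.
E[min] = 1/Σλ = 1/0.002484 = 402.576 hours.

403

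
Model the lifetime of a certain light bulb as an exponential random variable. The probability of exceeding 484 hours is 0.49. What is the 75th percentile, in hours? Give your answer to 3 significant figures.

e^(−λ·484) = 0.49 ⇒ λ = −ln(0.49)/484 = 0.00147386.
75th percentile: 1 − e^(−λt) = 0.75, t = −ln(0.25)/λ = 940.585 hours.

941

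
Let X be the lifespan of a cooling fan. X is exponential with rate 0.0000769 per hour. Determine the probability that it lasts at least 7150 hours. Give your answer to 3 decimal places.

P(X > 7150) = e^(−λ·7150) = e^(−0.54983) ≈ 0.577.

0.577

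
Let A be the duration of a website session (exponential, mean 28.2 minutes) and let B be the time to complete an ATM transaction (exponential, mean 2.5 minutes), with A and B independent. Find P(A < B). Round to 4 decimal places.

λ_1 = 1/28.2 = 0.035461, λ_2 = 1/2.5 = 0.4.
For independent exponentials, P(A < B) = λ_1/(λ_1+λ_2) = 0.035461/0.435461 ≈ 0.0814.

0.0814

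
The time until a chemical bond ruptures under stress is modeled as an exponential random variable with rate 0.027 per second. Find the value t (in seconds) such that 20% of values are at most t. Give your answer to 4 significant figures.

Set 1 − e^(−λt) = 0.2, so t = −ln(0.8)/λ = 0.22314/0.027 ≈ 8.26458 seconds.

8.265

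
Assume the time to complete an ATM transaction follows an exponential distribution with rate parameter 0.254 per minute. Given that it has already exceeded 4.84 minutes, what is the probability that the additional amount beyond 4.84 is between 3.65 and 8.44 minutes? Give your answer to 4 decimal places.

0.2785

Memoryless: the residual past 4.84 is again Exp(λ).
P(3.65 < residual < 8.44) = e^(−λ·3.65) − e^(−λ·8.44) = 0.39570 − 0.11721 ≈ 0.2785.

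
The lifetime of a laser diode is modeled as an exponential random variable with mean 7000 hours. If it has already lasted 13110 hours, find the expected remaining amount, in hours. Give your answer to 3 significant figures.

The rate is λ = 1/7000 = 0.000142857 per hour.
By memorylessness, the remaining amount past any threshold is again Exp(λ) with mean 1/λ = 7000 hours.

7000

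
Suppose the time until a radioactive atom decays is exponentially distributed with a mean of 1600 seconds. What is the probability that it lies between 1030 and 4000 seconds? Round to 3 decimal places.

0.443

The rate is λ = 1/1600 = 0.000625 per second.
P(1030 < X < 4000) = e^(−λ·1030) − e^(−λ·4000) = 0.52532 − 0.08208 ≈ 0.443.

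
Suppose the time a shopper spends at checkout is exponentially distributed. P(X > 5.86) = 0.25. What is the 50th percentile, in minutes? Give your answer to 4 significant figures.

e^(−λ·5.86) = 0.25 ⇒ λ = −ln(0.25)/5.86 = 0.236569.
50th percentile: 1 − e^(−λt) = 0.5, t = −ln(0.5)/λ = 2.93 minutes.

2.930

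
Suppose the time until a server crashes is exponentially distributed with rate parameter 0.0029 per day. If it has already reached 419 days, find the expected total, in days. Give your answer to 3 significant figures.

764

By memorylessness, E[X | X > 419] = 419 + 1/λ = 419 + 344.828 = 763.828 days.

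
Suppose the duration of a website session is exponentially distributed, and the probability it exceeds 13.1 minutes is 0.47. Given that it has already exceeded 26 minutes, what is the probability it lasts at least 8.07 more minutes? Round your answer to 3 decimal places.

0.628

From e^(−λ·13.1) = 0.47, λ = −ln(0.47)/13.1 = 0.0576353.
Memoryless: P(X > 26+8.07 | X > 26) = P(X > 8.07) = e^(−0.0576353·8.07) ≈ 0.628.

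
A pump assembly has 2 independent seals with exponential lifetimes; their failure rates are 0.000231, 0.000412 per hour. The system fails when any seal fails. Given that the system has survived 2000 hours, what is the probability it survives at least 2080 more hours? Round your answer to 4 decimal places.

0.2625

Time to first failure ~ Exp(Σλ) with Σλ = 0.000643.
By memorylessness, P(T > 2000+2080 | T > 2000) = P(T > 2080) = e^(−0.000643·2080) ≈ 0.2625.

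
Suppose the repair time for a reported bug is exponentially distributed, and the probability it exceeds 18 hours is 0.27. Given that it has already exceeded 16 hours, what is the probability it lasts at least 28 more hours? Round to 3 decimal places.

From e^(−λ·18) = 0.27, λ = −ln(0.27)/18 = 0.0727407.
Memoryless: P(X > 16+28 | X > 16) = P(X > 28) = e^(−0.0727407·28) ≈ 0.130.

0.130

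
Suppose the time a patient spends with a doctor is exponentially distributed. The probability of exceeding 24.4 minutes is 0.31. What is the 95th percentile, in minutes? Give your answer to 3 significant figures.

62.4

e^(−λ·24.4) = 0.31 ⇒ λ = −ln(0.31)/24.4 = 0.0479993.
95th percentile: 1 − e^(−λt) = 0.95, t = −ln(0.05)/λ = 62.412 minutes.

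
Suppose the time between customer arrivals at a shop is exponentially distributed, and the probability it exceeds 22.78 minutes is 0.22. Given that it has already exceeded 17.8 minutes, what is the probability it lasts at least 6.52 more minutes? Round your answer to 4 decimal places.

0.6483

From e^(−λ·22.78) = 0.22, λ = −ln(0.22)/22.78 = 0.0664674.
Memoryless: P(X > 17.8+6.52 | X > 17.8) = P(X > 6.52) = e^(−0.0664674·6.52) ≈ 0.6483.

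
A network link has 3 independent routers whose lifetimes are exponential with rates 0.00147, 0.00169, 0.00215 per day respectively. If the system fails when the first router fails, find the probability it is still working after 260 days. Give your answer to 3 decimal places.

0.251

The time to first failure is exponential with rate Σλ = 0.00147 + 0.00169 + 0.00215 = 0.00531.
P(min > 260) = e^(−0.00531·260) = e^(−1.3806) ≈ 0.251.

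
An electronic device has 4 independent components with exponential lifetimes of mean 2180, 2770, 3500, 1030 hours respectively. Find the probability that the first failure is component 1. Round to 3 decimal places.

0.221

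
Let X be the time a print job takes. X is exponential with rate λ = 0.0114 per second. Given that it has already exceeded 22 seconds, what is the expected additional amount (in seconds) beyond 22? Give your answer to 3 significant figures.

87.7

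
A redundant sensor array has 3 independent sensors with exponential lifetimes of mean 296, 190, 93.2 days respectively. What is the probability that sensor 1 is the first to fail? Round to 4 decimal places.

0.1744

Rates: λ_i = 1/mean_i → 0.00337838, 0.00526316, 0.0107296; Σλ = 0.0193712.
P(sensor 1 first) = λ_1/Σλ = 0.00337838/0.0193712 ≈ 0.1744.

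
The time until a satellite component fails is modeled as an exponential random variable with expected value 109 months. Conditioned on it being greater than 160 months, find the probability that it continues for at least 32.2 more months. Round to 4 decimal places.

The rate is λ = 1/109 = 0.00917431 per month.
By the memoryless property, P(X > 160+32.2 | X > 160) = P(X > 32.2).
P(X > 32.2) = e^(−0.29541) ≈ 0.7442.

0.7442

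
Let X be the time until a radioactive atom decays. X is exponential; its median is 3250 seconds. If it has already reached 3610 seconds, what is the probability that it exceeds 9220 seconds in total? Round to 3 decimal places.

For an exponential, median = ln(2)/λ, so λ = ln 2 / 3250 = 0.000213276 per second.
By the memoryless property, P(X > 3610+5610 | X > 3610) = P(X > 5610).
P(X > 5610) = e^(−1.1965) ≈ 0.302.

0.302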